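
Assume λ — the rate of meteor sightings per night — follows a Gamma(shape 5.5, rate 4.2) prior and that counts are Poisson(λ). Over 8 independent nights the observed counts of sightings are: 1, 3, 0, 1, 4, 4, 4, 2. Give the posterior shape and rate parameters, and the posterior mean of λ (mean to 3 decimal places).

Posterior: Gamma(shape=24.5, rate=12.2); mean ≈ 2.008

Total count ∑xᵢ = 19 over n = 8 nights.
Gamma is conjugate to the Poisson likelihood: posterior is Gamma(shape = 5.5+19 = 24.5, rate = 4.2+8 = 12.2).
E[λ | data] = 24.5/12.2 = 2.008.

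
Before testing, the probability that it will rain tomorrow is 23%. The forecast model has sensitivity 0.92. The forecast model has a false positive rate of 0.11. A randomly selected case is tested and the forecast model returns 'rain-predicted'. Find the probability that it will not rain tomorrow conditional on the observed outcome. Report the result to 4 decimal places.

P(¬H | E) ≈ 0.2859

Let H be the event that it will rain tomorrow. P(H) = 0.23, so P(¬H) = 0.77. With E the 'rain-predicted' result, P(E|H) = 0.92 and P(E|¬H) = 0.11.
P(E) = 0.92·0.23 + 0.11·0.77 = 0.21160 + 0.084700 = 0.29630.
By Bayes' theorem, P(H|E) = 0.21160 / 0.29630 = 0.7141. Hence P(¬H|E) = 1 − 0.7141 = 0.2859.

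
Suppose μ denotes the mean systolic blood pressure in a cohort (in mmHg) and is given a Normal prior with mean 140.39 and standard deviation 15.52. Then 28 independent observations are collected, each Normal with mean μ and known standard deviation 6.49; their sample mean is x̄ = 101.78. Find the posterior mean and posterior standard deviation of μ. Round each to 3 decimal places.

Prior precision 1/τ₀² = 1/15.52² = 0.00415161; data precision n/σ² = 28/6.49² = 0.664766.
Posterior precision = 0.00415161 + 0.664766 = 0.668917, giving posterior SD = 1/√0.668917 = 1.223.
Posterior mean = (0.00415161·140.39 + 0.664766·101.78) / 0.668917 = 102.020.

Posterior mean ≈ 102.020; posterior SD ≈ 1.223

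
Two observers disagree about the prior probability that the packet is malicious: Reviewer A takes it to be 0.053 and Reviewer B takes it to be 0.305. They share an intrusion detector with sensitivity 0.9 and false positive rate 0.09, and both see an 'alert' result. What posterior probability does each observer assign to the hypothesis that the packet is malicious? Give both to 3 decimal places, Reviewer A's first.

Reviewer A: 0.359; Reviewer B: 0.814

The likelihood ratio for an 'alert' result is 0.9/0.09 = 10.000.
Reviewer A: prior odds 0.053/0.947 = 0.055966; posterior odds 0.55966; posterior probability 0.359.
Reviewer B: prior odds 0.305/0.695 = 0.43885; posterior odds 4.3885; posterior probability 0.814.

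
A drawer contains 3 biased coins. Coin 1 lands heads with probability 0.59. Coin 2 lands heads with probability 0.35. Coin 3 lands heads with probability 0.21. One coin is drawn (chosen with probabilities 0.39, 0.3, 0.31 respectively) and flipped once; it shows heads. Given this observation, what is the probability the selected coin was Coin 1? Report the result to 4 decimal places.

Posterior probability ≈ 0.5750

P(heads|C1) = 0.59; P(heads|C2) = 0.35; P(heads|C3) = 0.21.
Prior × likelihood for each source: 0.39·0.59=0.2301, 0.3·0.35=0.1050, 0.31·0.21=0.06510. Summing gives P(heads) = 0.40020.
P(Coin 1 | heads) = 0.2301 / 0.40020 = 0.5750.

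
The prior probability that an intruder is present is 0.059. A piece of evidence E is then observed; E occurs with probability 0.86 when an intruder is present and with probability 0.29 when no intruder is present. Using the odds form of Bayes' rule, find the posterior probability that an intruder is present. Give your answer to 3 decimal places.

Posterior probability ≈ 0.157

Prior odds = 0.059/(1−0.059) = 0.062699.
Likelihood ratio for E = 0.86/0.29 = 2.9655.
Posterior odds = prior odds × LR = 0.18594.
Posterior probability = odds/(1+odds) = 0.18594/1.1859 = 0.157.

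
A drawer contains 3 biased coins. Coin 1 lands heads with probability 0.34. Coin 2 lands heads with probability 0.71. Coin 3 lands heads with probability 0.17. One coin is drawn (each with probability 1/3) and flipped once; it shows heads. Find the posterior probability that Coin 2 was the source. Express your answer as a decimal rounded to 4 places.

P(heads|C1) = 0.34; P(heads|C2) = 0.71; P(heads|C3) = 0.17.
Prior × likelihood for each source: 0.333333·0.34=0.1133, 0.333333·0.71=0.2367, 0.333333·0.17=0.05667. Summing gives P(heads) = 0.40667.
P(Coin 2 | heads) = 0.2367 / 0.40667 = 0.5820.

Posterior probability ≈ 0.5820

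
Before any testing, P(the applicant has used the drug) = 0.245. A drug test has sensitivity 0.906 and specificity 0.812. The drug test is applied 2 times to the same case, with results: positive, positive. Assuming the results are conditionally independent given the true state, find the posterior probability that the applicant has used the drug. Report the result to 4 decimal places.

Posterior P(H) ≈ 0.8829

Let H be the event that the applicant has used the drug; start with P(H) = 0.245. P('positive'|H) = 0.906, P('positive'|¬H) = 0.188.
Update on result 1 ('positive'): P(H) ← 0.906·0.2450 / (0.906·0.2450 + 0.188·0.7550) = 0.22197/0.36391 = 0.6100.
Update on result 2 ('positive'): P(H) ← 0.906·0.6100 / (0.906·0.6100 + 0.188·0.3900) = 0.55262/0.62595 = 0.8829.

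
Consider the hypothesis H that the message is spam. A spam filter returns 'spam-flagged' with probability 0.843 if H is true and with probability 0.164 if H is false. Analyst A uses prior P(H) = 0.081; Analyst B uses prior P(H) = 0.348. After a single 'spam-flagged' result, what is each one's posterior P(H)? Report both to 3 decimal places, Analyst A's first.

Analyst A: 0.312; Analyst B: 0.733

The likelihood ratio for a 'spam-flagged' result is 0.843/0.164 = 5.1402.
Analyst A: prior odds 0.081/0.919 = 0.088139; posterior odds 0.45306; posterior probability 0.312.
Analyst B: prior odds 0.348/0.652 = 0.53374; posterior odds 2.7436; posterior probability 0.733.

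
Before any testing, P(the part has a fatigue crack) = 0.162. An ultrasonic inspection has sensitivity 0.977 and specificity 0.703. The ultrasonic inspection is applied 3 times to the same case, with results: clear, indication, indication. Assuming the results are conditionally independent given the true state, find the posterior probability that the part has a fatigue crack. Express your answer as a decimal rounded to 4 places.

Let H be the event that the part has a fatigue crack; start with P(H) = 0.162. P('indication'|H) = 0.977, P('indication'|¬H) = 0.297.
Update on result 1 ('clear'): P(H) ← 0.023·0.1620 / (0.023·0.1620 + 0.703·0.8380) = 0.0037260/0.59284 = 0.0063.
Update on result 2 ('indication'): P(H) ← 0.977·0.0063 / (0.977·0.0063 + 0.297·0.9937) = 0.0061404/0.30127 = 0.0204.
Update on result 3 ('indication'): P(H) ← 0.977·0.0204 / (0.977·0.0204 + 0.297·0.9796) = 0.019913/0.31086 = 0.0641.

Posterior P(H) ≈ 0.0641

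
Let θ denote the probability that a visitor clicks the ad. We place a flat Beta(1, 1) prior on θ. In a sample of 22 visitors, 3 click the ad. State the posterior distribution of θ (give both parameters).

The binomial likelihood is conjugate to the Beta prior: with 3 successes and 19 failures, the posterior is Beta(1+3, 1+19) = Beta(4, 20).

Posterior: Beta(4, 20)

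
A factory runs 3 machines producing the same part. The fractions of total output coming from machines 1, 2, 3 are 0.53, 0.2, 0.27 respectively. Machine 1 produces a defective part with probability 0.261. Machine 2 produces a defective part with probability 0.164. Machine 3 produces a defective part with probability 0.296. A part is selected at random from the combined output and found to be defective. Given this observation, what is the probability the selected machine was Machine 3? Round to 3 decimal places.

P(defective|M1) = 0.261; P(defective|M2) = 0.164; P(defective|M3) = 0.296.
Prior × likelihood for each source: 0.53·0.261=0.1383, 0.2·0.164=0.03280, 0.27·0.296=0.07992. Summing gives P(defective) = 0.25105.
P(Machine 3 | defective) = 0.07992 / 0.25105 = 0.318.

Posterior probability ≈ 0.318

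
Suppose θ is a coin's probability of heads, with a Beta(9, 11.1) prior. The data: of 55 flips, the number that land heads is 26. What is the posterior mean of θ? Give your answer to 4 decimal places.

Posterior mean ≈ 0.4660

The binomial likelihood is conjugate to the Beta prior: with 26 successes and 29 failures, the posterior is Beta(9+26, 11.1+29) = Beta(35, 40.1).
E[θ | data] = 35/(35+40.1) = 0.4660.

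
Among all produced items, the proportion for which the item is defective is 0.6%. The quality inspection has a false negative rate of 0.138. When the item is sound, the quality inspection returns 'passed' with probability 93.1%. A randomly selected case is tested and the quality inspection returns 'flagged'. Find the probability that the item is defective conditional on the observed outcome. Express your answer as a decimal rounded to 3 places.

P(H | E) ≈ 0.070

Write H for 'the item is defective'. Prior odds H:¬H = 0.006/0.994 = 0.0060362. For the 'flagged' outcome, the likelihood ratio is 0.862/0.069 = 12.493.
Posterior odds = 0.0060362 × 12.493 = 0.075409, so P(H|E) = 0.075409/(1+0.075409) = 0.070.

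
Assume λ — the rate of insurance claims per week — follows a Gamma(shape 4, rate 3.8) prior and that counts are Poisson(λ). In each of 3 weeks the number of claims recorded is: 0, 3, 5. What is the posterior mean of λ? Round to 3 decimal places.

Posterior mean ≈ 1.765

The Poisson likelihood adds the total count to the shape and the number of exposure periods to the rate. Here ∑xᵢ = 8 and n = 3, so shape 4→12 and rate 3.8→6.8.
Posterior mean = shape/rate = 12/6.8 = 1.765.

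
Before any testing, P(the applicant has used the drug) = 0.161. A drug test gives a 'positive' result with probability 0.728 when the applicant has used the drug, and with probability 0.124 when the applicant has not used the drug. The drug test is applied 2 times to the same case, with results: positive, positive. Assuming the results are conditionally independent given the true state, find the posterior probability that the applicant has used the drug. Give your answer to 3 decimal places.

With H the event that the applicant has used the drug, the joint likelihood of the observed sequence is P(data|H) = 0.728·0.728 = 0.52998 and P(data|¬H) = 0.124·0.124 = 0.015376.
Bayes: P(H|data) = 0.161·0.52998 / (0.161·0.52998 + 0.839·0.015376) = 0.085327/0.098228 = 0.8687.

Posterior P(H) ≈ 0.869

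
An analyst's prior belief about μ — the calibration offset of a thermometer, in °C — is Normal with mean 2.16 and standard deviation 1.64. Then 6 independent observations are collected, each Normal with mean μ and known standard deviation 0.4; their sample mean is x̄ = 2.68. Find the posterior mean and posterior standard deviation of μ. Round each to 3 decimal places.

Prior precision 1/τ₀² = 1/1.64² = 0.371802; data precision n/σ² = 6/0.4² = 37.5000.
Posterior precision = 0.371802 + 37.5000 = 37.8718, giving posterior SD = 1/√37.8718 = 0.162.
Posterior mean = (0.371802·2.16 + 37.5000·2.68) / 37.8718 = 2.675.

Posterior mean ≈ 2.675; posterior SD ≈ 0.162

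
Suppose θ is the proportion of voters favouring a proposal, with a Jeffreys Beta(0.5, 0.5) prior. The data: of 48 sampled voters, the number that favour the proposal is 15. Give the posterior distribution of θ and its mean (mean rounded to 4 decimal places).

The binomial likelihood is conjugate to the Beta prior: with 15 successes and 33 failures, the posterior is Beta(0.5+15, 0.5+33) = Beta(15.5, 33.5).
E[θ | data] = 15.5/(15.5+33.5) = 0.3163.

Posterior: Beta(15.5, 33.5); mean ≈ 0.3163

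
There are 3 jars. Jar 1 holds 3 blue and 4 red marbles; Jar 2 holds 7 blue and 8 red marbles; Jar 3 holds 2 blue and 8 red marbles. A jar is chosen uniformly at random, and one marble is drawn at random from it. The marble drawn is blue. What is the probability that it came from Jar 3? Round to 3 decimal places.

Posterior probability ≈ 0.183

P(blue|Jar 1) = 0.4286; P(blue|Jar 2) = 0.4667; P(blue|Jar 3) = 0.2.
Prior × likelihood for each source: 0.333333·0.4286=0.1429, 0.333333·0.4667=0.1556, 0.333333·0.2=0.06667. Summing gives P(blue) = 0.36508.
P(Jar 3 | blue) = 0.06667 / 0.36508 = 0.183.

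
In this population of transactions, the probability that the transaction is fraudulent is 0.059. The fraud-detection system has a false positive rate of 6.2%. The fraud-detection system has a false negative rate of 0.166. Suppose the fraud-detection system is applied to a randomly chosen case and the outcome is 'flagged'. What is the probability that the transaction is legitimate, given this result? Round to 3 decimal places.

Let H be the event that the transaction is fraudulent. P(H) = 0.059, so P(¬H) = 0.941. With E the 'flagged' result, P(E|H) = 0.834 and P(E|¬H) = 0.062.
P(E) = 0.834·0.059 + 0.062·0.941 = 0.049206 + 0.058342 = 0.10755.
By Bayes' theorem, P(H|E) = 0.049206 / 0.10755 = 0.458. Hence P(¬H|E) = 1 − 0.458 = 0.542.

P(¬H | E) ≈ 0.542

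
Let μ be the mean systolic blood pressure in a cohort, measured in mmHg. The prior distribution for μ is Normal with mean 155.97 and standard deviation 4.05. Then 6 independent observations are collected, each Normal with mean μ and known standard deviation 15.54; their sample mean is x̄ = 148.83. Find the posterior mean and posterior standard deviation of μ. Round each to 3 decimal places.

Posterior mean ≈ 153.903; posterior SD ≈ 3.414

With known σ, the Normal prior is conjugate. Weight on the data is w = (n/σ²)/(n/σ² + 1/τ₀²) = 0.0248456/(0.0248456+0.0609663) = 0.28954.
Posterior mean = w·x̄ + (1−w)·μ₀ = 0.28954·148.83 + 0.71046·155.97 = 153.903. Posterior variance = 1/(0.0248456+0.0609663) = 11.6534, so SD = 3.414.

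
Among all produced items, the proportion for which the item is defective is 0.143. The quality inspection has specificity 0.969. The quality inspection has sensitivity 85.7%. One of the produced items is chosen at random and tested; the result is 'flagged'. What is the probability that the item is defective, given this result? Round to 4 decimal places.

P(H | E) ≈ 0.8218

Let H be the event that the item is defective. P(H) = 0.143, so P(¬H) = 0.857. With E the 'flagged' result, P(E|H) = 0.857 and P(E|¬H) = 0.031.
P(E) = 0.857·0.143 + 0.031·0.857 = 0.12255 + 0.026567 = 0.14912.
By Bayes' theorem, P(H|E) = 0.12255 / 0.14912 = 0.8218.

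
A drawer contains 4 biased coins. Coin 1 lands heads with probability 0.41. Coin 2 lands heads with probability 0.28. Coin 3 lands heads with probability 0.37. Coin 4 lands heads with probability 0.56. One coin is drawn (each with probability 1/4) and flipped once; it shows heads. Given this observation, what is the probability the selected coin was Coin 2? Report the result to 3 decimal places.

P(heads|C1) = 0.41; P(heads|C2) = 0.28; P(heads|C3) = 0.37; P(heads|C4) = 0.56.
Prior × likelihood for each source: 0.25·0.41=0.1025, 0.25·0.28=0.07000, 0.25·0.37=0.09250, 0.25·0.56=0.1400. Summing gives P(heads) = 0.40500.
P(Coin 2 | heads) = 0.07000 / 0.40500 = 0.173.

Posterior probability ≈ 0.173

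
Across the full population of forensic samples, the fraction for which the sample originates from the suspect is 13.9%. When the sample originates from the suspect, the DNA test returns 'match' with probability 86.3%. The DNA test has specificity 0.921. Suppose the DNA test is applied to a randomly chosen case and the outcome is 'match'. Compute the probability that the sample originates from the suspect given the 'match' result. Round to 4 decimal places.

Let H be the event that the sample originates from the suspect. P(H) = 0.139, so P(¬H) = 0.861. With E the 'match' result, P(E|H) = 0.863 and P(E|¬H) = 0.079.
P(E) = 0.863·0.139 + 0.079·0.861 = 0.11996 + 0.068019 = 0.18798.
By Bayes' theorem, P(H|E) = 0.11996 / 0.18798 = 0.6382.

P(H | E) ≈ 0.6382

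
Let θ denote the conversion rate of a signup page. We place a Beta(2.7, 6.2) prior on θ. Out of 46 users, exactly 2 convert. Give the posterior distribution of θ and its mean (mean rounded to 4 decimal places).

Posterior: Beta(4.7, 50.2); mean ≈ 0.0856

Observing 2 successes and 44 failures updates Beta(2.7, 6.2) by adding the success and failure counts to the two shape parameters: α = 2.7+2 = 4.7, β = 6.2+44 = 50.2.
E[θ | data] = 4.7/(4.7+50.2) = 0.0856.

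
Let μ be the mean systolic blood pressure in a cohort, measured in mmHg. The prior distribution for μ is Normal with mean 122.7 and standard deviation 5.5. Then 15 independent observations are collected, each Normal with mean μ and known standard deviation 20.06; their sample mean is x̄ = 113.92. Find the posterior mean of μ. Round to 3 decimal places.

Posterior mean ≈ 118.047

With known σ, the Normal prior is conjugate. Weight on the data is w = (n/σ²)/(n/σ² + 1/τ₀²) = 0.0372760/(0.0372760+0.0330579) = 0.52999.
Posterior mean = w·x̄ + (1−w)·μ₀ = 0.52999·113.92 + 0.47001·122.7 = 118.047.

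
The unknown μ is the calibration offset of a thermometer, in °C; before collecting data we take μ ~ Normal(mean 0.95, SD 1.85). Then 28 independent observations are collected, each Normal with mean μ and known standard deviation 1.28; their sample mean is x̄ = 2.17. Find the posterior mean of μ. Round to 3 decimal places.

Prior precision 1/τ₀² = 1/1.85² = 0.292184; data precision n/σ² = 28/1.28² = 17.0898.
Posterior precision = 0.292184 + 17.0898 = 17.3820.
Posterior mean = (0.292184·0.95 + 17.0898·2.17) / 17.3820 = 2.149.

Posterior mean ≈ 2.149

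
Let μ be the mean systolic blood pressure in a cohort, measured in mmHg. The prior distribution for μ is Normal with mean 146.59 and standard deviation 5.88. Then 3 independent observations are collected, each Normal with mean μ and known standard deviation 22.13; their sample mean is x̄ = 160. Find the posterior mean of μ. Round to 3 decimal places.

Posterior mean ≈ 148.934

With known σ, the Normal prior is conjugate. Weight on the data is w = (n/σ²)/(n/σ² + 1/τ₀²) = 0.00612574/(0.00612574+0.0289231) = 0.17478.
Posterior mean = w·x̄ + (1−w)·μ₀ = 0.17478·160 + 0.82522·146.59 = 148.934.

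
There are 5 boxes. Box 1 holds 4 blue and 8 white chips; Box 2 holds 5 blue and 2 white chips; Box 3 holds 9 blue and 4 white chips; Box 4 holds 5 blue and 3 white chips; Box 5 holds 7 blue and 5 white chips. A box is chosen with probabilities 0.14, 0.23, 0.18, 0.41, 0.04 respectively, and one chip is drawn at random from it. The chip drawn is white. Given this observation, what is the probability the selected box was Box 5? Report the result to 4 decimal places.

Posterior probability ≈ 0.0433

Tabulate prior·likelihood by source: [1] prior 0.14, lik 0.6667, product 0.09333; [2] prior 0.23, lik 0.2857, product 0.06571; [3] prior 0.18, lik 0.3077, product 0.05538; [4] prior 0.41, lik 0.375, product 0.1537; [5] prior 0.04, lik 0.4167, product 0.01667.
Normalizing constant = 0.38485; the posterior for Box 5 is its product over the sum, 0.01667/0.38485 = 0.0433.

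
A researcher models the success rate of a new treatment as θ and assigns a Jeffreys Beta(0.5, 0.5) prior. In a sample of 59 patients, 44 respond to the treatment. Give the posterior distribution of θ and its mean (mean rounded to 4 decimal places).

Posterior: Beta(44.5, 15.5); mean ≈ 0.7417

Observing 44 successes and 15 failures updates Beta(0.5, 0.5) by adding the success and failure counts to the two shape parameters: α = 0.5+44 = 44.5, β = 0.5+15 = 15.5.
Posterior mean = α/(α+β) = 44.5/60 = 0.7417.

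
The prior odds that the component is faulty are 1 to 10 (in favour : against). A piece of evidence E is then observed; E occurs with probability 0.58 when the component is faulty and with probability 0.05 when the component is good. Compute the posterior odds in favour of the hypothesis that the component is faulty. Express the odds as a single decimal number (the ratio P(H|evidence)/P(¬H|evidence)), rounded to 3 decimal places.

Prior odds = 1/10 = 0.10000. In log-odds, ln(0.10000) = -2.3026.
Add log likelihood ratio: ln(11.600) = 2.4510.
Posterior log-odds = 0.14842, so posterior odds = exp(0.14842) = 1.1600.

Posterior odds ≈ 1.160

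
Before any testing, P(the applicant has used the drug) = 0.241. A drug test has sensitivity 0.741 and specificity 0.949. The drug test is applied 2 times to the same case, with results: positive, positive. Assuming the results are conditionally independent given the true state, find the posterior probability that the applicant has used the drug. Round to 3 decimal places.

With H the event that the applicant has used the drug, the joint likelihood of the observed sequence is P(data|H) = 0.741·0.741 = 0.54908 and P(data|¬H) = 0.051·0.051 = 0.0026010.
Bayes: P(H|data) = 0.241·0.54908 / (0.241·0.54908 + 0.759·0.0026010) = 0.13233/0.13430 = 0.9853.

Posterior P(H) ≈ 0.985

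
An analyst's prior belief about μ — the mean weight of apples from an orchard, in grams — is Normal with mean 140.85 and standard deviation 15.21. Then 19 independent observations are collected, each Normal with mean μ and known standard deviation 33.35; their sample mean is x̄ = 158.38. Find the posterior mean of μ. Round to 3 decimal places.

Prior precision 1/τ₀² = 1/15.21² = 0.00432257; data precision n/σ² = 19/33.35² = 0.0170829.
Posterior precision = 0.00432257 + 0.0170829 = 0.0214055.
Posterior mean = (0.00432257·140.85 + 0.0170829·158.38) / 0.0214055 = 154.840.

Posterior mean ≈ 154.840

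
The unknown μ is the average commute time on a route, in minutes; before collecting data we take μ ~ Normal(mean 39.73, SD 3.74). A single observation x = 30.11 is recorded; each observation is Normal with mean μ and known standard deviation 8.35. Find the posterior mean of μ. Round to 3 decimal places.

Posterior mean ≈ 38.123

Prior precision 1/τ₀² = 1/3.74² = 0.0714919; data precision n/σ² = 1/8.35² = 0.0143426.
Posterior precision = 0.0714919 + 0.0143426 = 0.0858345.
Posterior mean = (0.0714919·39.73 + 0.0143426·30.11) / 0.0858345 = 38.123.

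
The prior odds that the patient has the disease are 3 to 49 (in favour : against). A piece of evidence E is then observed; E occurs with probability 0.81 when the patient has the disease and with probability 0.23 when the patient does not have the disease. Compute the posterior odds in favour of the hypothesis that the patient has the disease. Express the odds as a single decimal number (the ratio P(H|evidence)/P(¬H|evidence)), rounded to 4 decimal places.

Posterior odds ≈ 0.2156

Prior odds = 3/49 = 0.061224.
Likelihood ratio for E = 0.81/0.23 = 3.5217.
Posterior odds = prior odds × LR = 0.21562.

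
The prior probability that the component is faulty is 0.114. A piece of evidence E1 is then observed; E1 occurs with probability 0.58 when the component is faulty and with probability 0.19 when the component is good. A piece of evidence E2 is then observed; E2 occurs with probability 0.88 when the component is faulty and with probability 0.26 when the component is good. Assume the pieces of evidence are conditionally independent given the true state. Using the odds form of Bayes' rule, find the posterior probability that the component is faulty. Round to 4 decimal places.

Posterior probability ≈ 0.5707

Prior odds = 0.114/(1−0.114) = 0.12867.
Likelihood ratio for E1 = 0.58/0.19 = 3.0526.
Likelihood ratio for E2 = 0.88/0.26 = 3.3846.
Posterior odds = prior odds × LR₁ × LR₂ = 1.3294.
Posterior probability = odds/(1+odds) = 1.3294/2.3294 = 0.5707.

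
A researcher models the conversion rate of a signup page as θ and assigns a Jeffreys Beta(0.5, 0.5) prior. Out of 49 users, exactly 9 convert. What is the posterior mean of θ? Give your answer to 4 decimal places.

The binomial likelihood is conjugate to the Beta prior: with 9 successes and 40 failures, the posterior is Beta(0.5+9, 0.5+40) = Beta(9.5, 40.5).
Posterior mean = α/(α+β) = 9.5/50 = 0.1900.

Posterior mean ≈ 0.1900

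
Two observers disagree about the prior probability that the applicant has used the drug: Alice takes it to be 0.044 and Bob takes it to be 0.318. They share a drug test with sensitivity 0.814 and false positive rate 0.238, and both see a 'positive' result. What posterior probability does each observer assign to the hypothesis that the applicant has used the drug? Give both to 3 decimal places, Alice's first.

Alice: 0.136; Bob: 0.615

The likelihood ratio for a 'positive' result is 0.814/0.238 = 3.4202.
Alice: prior odds 0.044/0.956 = 0.046025; posterior odds 0.15741; posterior probability 0.136.
Bob: prior odds 0.318/0.682 = 0.46628; posterior odds 1.5947; posterior probability 0.615.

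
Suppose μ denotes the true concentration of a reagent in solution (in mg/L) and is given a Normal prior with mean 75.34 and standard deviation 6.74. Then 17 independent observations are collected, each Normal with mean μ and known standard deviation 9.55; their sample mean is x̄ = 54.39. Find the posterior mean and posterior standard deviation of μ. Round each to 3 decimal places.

With known σ, the Normal prior is conjugate. Weight on the data is w = (n/σ²)/(n/σ² + 1/τ₀²) = 0.186398/(0.186398+0.0220130) = 0.89438.
Posterior mean = w·x̄ + (1−w)·μ₀ = 0.89438·54.39 + 0.10562·75.34 = 56.603. Posterior variance = 1/(0.186398+0.0220130) = 4.79820, so SD = 2.190.

Posterior mean ≈ 56.603; posterior SD ≈ 2.190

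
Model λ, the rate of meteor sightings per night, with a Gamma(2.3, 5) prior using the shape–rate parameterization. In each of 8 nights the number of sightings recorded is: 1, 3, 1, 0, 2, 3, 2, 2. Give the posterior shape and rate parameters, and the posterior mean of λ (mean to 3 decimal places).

The Poisson likelihood adds the total count to the shape and the number of exposure periods to the rate. Here ∑xᵢ = 14 and n = 8, so shape 2.3→16.3 and rate 5→13.
Posterior mean = shape/rate = 16.3/13 = 1.254.

Posterior: Gamma(shape=16.3, rate=13); mean ≈ 1.254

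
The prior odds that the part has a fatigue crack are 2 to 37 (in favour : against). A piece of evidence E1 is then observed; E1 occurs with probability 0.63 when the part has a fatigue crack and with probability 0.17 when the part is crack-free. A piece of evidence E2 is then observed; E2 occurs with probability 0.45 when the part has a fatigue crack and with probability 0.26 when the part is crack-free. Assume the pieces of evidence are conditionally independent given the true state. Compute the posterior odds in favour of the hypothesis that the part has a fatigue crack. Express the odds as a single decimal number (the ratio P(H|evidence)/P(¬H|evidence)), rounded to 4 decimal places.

Prior odds = 2/37 = 0.054054.
Likelihood ratio for E1 = 0.63/0.17 = 3.7059.
Likelihood ratio for E2 = 0.45/0.26 = 1.7308.
Posterior odds = prior odds × LR₁ × LR₂ = 0.34670.

Posterior odds ≈ 0.3467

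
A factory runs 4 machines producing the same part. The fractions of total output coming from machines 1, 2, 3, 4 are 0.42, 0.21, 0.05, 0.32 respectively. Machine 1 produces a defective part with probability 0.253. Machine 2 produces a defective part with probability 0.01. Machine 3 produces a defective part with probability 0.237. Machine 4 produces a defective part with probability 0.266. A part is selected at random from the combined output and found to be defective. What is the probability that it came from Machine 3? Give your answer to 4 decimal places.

P(defective|M1) = 0.253; P(defective|M2) = 0.01; P(defective|M3) = 0.237; P(defective|M4) = 0.266.
Prior × likelihood for each source: 0.42·0.253=0.1063, 0.21·0.01=0.002100, 0.05·0.237=0.01185, 0.32·0.266=0.08512. Summing gives P(defective) = 0.20533.
P(Machine 3 | defective) = 0.01185 / 0.20533 = 0.0577.

Posterior probability ≈ 0.0577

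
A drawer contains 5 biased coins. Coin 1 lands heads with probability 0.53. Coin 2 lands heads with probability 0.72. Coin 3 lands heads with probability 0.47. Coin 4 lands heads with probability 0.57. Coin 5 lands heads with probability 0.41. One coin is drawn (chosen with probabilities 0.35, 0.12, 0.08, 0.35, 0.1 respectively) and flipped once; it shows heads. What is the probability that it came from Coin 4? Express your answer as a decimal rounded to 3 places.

Posterior probability ≈ 0.363

Tabulate prior·likelihood by source: [1] prior 0.35, lik 0.53, product 0.1855; [2] prior 0.12, lik 0.72, product 0.08640; [3] prior 0.08, lik 0.47, product 0.03760; [4] prior 0.35, lik 0.57, product 0.1995; [5] prior 0.1, lik 0.41, product 0.04100.
Normalizing constant = 0.55000; the posterior for Coin 4 is its product over the sum, 0.1995/0.55000 = 0.363.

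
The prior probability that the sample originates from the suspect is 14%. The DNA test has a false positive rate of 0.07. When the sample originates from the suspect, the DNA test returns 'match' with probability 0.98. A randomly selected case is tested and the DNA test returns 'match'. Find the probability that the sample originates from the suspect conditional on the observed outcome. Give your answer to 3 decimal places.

Let H be the event that the sample originates from the suspect. P(H) = 0.14, so P(¬H) = 0.86. With E the 'match' result, P(E|H) = 0.98 and P(E|¬H) = 0.07.
P(E) = 0.98·0.14 + 0.07·0.86 = 0.13720 + 0.060200 = 0.19740.
By Bayes' theorem, P(H|E) = 0.13720 / 0.19740 = 0.695.

P(H | E) ≈ 0.695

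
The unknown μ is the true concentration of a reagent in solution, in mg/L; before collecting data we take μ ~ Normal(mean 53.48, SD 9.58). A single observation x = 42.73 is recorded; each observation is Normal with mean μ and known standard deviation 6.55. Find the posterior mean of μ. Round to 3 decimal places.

Prior precision 1/τ₀² = 1/9.58² = 0.0108960; data precision n/σ² = 1/6.55² = 0.0233087.
Posterior precision = 0.0108960 + 0.0233087 = 0.0342047.
Posterior mean = (0.0108960·53.48 + 0.0233087·42.73) / 0.0342047 = 46.154.

Posterior mean ≈ 46.154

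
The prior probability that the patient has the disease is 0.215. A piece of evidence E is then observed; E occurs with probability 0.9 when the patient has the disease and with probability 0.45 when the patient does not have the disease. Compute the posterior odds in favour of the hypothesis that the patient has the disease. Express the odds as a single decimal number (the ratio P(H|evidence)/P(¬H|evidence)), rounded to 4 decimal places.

Posterior odds ≈ 0.5478

Prior odds = 0.215/(1−0.215) = 0.27389.
Likelihood ratio for E = 0.9/0.45 = 2.0000.
Posterior odds = prior odds × LR = 0.54777.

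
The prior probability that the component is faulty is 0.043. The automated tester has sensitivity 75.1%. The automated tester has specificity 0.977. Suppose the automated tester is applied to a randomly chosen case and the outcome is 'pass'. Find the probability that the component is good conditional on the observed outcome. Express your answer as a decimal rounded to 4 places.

P(¬H | E) ≈ 0.9887

Let H be the event that the component is faulty. P(H) = 0.043, so P(¬H) = 0.957. With E the 'pass' result, P(E|H) = 0.249 and P(E|¬H) = 0.977.
P(E) = 0.249·0.043 + 0.977·0.957 = 0.010707 + 0.93499 = 0.94570.
By Bayes' theorem, P(H|E) = 0.010707 / 0.94570 = 0.0113. Hence P(¬H|E) = 1 − 0.0113 = 0.9887.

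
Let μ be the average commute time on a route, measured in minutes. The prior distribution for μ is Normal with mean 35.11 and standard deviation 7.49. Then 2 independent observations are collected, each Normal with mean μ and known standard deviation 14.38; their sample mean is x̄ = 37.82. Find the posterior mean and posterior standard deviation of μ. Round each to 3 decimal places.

Prior precision 1/τ₀² = 1/7.49² = 0.0178253; data precision n/σ² = 2/14.38² = 0.00967191.
Posterior precision = 0.0178253 + 0.00967191 = 0.0274972, giving posterior SD = 1/√0.0274972 = 6.031.
Posterior mean = (0.0178253·35.11 + 0.00967191·37.82) / 0.0274972 = 36.063.

Posterior mean ≈ 36.063; posterior SD ≈ 6.031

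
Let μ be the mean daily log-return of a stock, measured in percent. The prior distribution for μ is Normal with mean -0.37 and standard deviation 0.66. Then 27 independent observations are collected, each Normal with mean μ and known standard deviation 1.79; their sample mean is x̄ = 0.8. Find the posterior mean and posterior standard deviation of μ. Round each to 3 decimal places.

Prior precision 1/τ₀² = 1/0.66² = 2.29568; data precision n/σ² = 27/1.79² = 8.42670.
Posterior precision = 2.29568 + 8.42670 = 10.7224, giving posterior SD = 1/√10.7224 = 0.305.
Posterior mean = (2.29568·-0.37 + 8.42670·0.8) / 10.7224 = 0.550.

Posterior mean ≈ 0.550; posterior SD ≈ 0.305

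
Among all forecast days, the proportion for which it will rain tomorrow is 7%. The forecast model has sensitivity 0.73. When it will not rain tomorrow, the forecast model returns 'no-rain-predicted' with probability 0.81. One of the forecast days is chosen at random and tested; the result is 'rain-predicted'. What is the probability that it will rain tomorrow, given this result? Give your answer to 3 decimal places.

P(H | E) ≈ 0.224

Let H be the event that it will rain tomorrow. P(H) = 0.07, so P(¬H) = 0.93. With E the 'rain-predicted' result, P(E|H) = 0.73 and P(E|¬H) = 0.19.
P(E) = 0.73·0.07 + 0.19·0.93 = 0.051100 + 0.17670 = 0.22780.
By Bayes' theorem, P(H|E) = 0.051100 / 0.22780 = 0.224.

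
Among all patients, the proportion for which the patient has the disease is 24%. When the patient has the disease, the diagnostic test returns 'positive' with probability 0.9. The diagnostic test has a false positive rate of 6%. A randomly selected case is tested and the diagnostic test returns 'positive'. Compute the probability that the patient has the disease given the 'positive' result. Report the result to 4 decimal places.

P(H | E) ≈ 0.8257

Let H be the event that the patient has the disease. P(H) = 0.24, so P(¬H) = 0.76. With E the 'positive' result, P(E|H) = 0.9 and P(E|¬H) = 0.06.
P(E) = 0.9·0.24 + 0.06·0.76 = 0.21600 + 0.045600 = 0.26160.
By Bayes' theorem, P(H|E) = 0.21600 / 0.26160 = 0.8257.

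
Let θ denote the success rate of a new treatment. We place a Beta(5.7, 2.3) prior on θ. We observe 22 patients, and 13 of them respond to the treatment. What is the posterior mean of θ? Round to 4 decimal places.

Posterior mean ≈ 0.6233

The binomial likelihood is conjugate to the Beta prior: with 13 successes and 9 failures, the posterior is Beta(5.7+13, 2.3+9) = Beta(18.7, 11.3).
E[θ | data] = 18.7/(18.7+11.3) = 0.6233.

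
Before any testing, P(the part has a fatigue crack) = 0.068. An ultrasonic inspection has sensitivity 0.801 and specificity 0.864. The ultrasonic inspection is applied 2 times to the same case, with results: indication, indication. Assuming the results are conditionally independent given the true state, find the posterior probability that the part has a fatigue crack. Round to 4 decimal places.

Let H be the event that the part has a fatigue crack; start with P(H) = 0.068. P('indication'|H) = 0.801, P('indication'|¬H) = 0.136.
Update on result 1 ('indication'): P(H) ← 0.801·0.0680 / (0.801·0.0680 + 0.136·0.9320) = 0.054468/0.18122 = 0.3006.
Update on result 2 ('indication'): P(H) ← 0.801·0.3006 / (0.801·0.3006 + 0.136·0.6994) = 0.24075/0.33587 = 0.7168.

Posterior P(H) ≈ 0.7168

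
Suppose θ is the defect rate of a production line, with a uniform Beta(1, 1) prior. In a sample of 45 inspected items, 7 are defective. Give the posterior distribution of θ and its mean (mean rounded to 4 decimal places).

The binomial likelihood is conjugate to the Beta prior: with 7 successes and 38 failures, the posterior is Beta(1+7, 1+38) = Beta(8, 39).
Posterior mean = α/(α+β) = 8/47 = 0.1702.

Posterior: Beta(8, 39); mean ≈ 0.1702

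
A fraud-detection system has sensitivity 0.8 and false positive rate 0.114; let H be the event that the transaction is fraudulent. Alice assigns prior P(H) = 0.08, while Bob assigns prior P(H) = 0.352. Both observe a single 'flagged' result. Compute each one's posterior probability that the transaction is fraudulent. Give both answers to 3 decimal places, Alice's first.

The likelihood ratio for a 'flagged' result is 0.8/0.114 = 7.0175.
Alice: prior odds 0.08/0.92 = 0.086957; posterior odds 0.61022; posterior probability 0.379.
Bob: prior odds 0.352/0.648 = 0.54321; posterior odds 3.8120; posterior probability 0.792.

Alice: 0.379; Bob: 0.792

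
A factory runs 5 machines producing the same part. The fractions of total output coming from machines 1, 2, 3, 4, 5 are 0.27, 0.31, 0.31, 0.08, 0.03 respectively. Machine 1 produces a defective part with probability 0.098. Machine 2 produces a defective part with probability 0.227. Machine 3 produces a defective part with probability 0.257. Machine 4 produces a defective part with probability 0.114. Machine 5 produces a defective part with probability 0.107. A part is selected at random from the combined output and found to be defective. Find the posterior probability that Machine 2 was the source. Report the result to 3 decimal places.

Posterior probability ≈ 0.373

P(defective|M1) = 0.098; P(defective|M2) = 0.227; P(defective|M3) = 0.257; P(defective|M4) = 0.114; P(defective|M5) = 0.107.
Prior × likelihood for each source: 0.27·0.098=0.02646, 0.31·0.227=0.07037, 0.31·0.257=0.07967, 0.08·0.114=0.009120, 0.03·0.107=0.003210. Summing gives P(defective) = 0.18883.
P(Machine 2 | defective) = 0.07037 / 0.18883 = 0.373.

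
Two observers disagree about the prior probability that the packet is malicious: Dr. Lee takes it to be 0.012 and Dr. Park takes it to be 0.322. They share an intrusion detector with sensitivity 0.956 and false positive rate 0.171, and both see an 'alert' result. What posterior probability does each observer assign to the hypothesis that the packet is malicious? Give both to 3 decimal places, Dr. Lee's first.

Dr. Lee: 0.064; Dr. Park: 0.726

The likelihood ratio for an 'alert' result is 0.956/0.171 = 5.5906.
Dr. Lee: prior odds 0.012/0.988 = 0.012146; posterior odds 0.067903; posterior probability 0.064.
Dr. Park: prior odds 0.322/0.678 = 0.47493; posterior odds 2.6551; posterior probability 0.726.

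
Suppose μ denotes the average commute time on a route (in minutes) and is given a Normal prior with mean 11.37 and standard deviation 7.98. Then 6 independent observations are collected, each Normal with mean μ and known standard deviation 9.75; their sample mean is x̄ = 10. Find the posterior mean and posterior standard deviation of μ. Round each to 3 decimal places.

With known σ, the Normal prior is conjugate. Weight on the data is w = (n/σ²)/(n/σ² + 1/τ₀²) = 0.0631164/(0.0631164+0.0157034) = 0.80077.
Posterior mean = w·x̄ + (1−w)·μ₀ = 0.80077·10 + 0.19923·11.37 = 10.273. Posterior variance = 1/(0.0631164+0.0157034) = 12.6872, so SD = 3.562.

Posterior mean ≈ 10.273; posterior SD ≈ 3.562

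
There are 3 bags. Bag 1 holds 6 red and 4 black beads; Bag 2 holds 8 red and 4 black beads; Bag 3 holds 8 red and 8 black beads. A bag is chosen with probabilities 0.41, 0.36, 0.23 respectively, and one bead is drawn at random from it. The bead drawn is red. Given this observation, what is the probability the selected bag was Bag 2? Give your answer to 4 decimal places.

Posterior probability ≈ 0.3993

Tabulate prior·likelihood by source: [1] prior 0.41, lik 0.6, product 0.2460; [2] prior 0.36, lik 0.6667, product 0.2400; [3] prior 0.23, lik 0.5, product 0.1150.
Normalizing constant = 0.60100; the posterior for Bag 2 is its product over the sum, 0.2400/0.60100 = 0.3993.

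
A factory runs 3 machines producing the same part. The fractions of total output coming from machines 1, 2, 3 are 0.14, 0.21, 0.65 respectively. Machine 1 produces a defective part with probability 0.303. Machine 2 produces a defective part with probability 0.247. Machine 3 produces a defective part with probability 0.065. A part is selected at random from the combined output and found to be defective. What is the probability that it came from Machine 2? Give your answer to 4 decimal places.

Posterior probability ≈ 0.3799

Tabulate prior·likelihood by source: [1] prior 0.14, lik 0.303, product 0.04242; [2] prior 0.21, lik 0.247, product 0.05187; [3] prior 0.65, lik 0.065, product 0.04225.
Normalizing constant = 0.13654; the posterior for Machine 2 is its product over the sum, 0.05187/0.13654 = 0.3799.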